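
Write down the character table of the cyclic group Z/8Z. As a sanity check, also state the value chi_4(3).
Character table of Z/8Z (irreps indexed chi_0,...,chi_7 with chi_k(m) = zeta_8^(k*m), zeta_8 = exp(2*pi*i/8)):
  irrep \ class  {0} (size 1)  {1} (size 1)    {2} (size 1)  {3} (size 1)    {4} (size 1)  {5} (size 1)    {6} (size 1)  {7} (size 1)  
  chi_0          1             1               1             1               1             1               1             1             
  chi_1          1             exp(I*pi/4)     I             exp(3*I*pi/4)   -1            exp(-3*I*pi/4)  -I            exp(-I*pi/4)  
  chi_2          1             I               -1            -I              1             I               -1            -I            
  chi_3          1             exp(3*I*pi/4)   -I            exp(I*pi/4)     -1            exp(-I*pi/4)    I             exp(-3*I*pi/4)
  chi_4          1             -1              1             -1              1             -1              1             -1            
  chi_5          1             exp(-3*I*pi/4)  I             exp(-I*pi/4)    -1            exp(I*pi/4)     -I            exp(3*I*pi/4) 
  chi_6          1             -I              -1            I               1             -I              -1            I             
  chi_7          1             exp(-I*pi/4)    -I            exp(-3*I*pi/4)  -1            exp(3*I*pi/4)   I             exp(I*pi/4)   

Spot check: chi_4(3) = zeta_8^(4*3) = zeta_8^12 = -1.

Z/8Z is abelian, so all 8 irreducible complex representations are 1-dimensional. They are given by chi_k(m) = zeta_8^(k*m) for k = 0,...,7. Row orthogonality: sum_m chi_k(m) conj(chi_l(m)) = 8 * [k = l].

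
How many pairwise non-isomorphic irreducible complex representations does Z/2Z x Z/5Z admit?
10

Argument: The number of irreducible complex representations of a finite group equals its number of conjugacy classes. Z/2Z x Z/5Z is abelian of order 10, so every element is its own conjugacy class: 10 classes, so Z/2Z x Z/5Z (order 10) has exactly 10 irreducible complex representations.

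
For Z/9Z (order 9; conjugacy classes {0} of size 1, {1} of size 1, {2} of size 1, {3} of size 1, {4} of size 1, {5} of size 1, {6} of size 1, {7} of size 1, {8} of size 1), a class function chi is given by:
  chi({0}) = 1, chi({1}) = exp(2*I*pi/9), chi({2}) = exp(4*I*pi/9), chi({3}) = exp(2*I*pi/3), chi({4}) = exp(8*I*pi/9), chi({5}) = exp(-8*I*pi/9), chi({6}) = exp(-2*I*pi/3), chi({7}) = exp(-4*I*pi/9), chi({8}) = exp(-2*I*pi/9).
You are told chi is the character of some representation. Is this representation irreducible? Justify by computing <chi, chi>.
Irreducible: <chi, chi> = 1.

Solution. <chi, chi> = (1/|G|) sum_C |C| * |chi(C)|^2 = (1/9)[1*|1|^2 + 1*|exp(2*I*pi/9)|^2 + 1*|exp(4*I*pi/9)|^2 + 1*|exp(2*I*pi/3)|^2 + 1*|exp(8*I*pi/9)|^2 + 1*|exp(-8*I*pi/9)|^2 + 1*|exp(-2*I*pi/3)|^2 + 1*|exp(-4*I*pi/9)|^2 + 1*|exp(-2*I*pi/9)|^2]
  = (1/9)[(1) + (1) + (1) + (1) + (1) + (1) + (1) + (1) + (1)] = 9/9 = 1.
(Exp terms are combined using exp(i*s)*conj(exp(i*t)) = exp(i*(s-t)), and sums of them are collapsed using the identity that for every m > 1 the m distinct m-th roots of unity sum to 0, e.g. 1 + exp(2*I*pi/3) + exp(-2*I*pi/3) = 0.)
A character is irreducible iff <chi, chi> = 1, so this representation is irreducible.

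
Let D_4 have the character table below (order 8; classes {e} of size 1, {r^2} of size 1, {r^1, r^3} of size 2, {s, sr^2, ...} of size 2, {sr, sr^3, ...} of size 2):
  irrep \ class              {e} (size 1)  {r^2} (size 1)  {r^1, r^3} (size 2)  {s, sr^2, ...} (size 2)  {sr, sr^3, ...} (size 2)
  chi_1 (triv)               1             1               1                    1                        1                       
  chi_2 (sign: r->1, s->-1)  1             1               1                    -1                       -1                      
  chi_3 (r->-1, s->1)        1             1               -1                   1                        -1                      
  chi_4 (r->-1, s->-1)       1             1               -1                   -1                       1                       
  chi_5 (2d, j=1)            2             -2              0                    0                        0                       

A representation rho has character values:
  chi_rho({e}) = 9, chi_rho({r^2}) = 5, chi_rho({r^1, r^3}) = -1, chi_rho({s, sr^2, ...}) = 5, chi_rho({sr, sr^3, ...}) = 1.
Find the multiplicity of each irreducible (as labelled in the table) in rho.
Multiplicities: chi_1: 3, chi_2: 0, chi_3: 3, chi_4: 1, chi_5: 1.

Use <chi_rho, chi> = (1/|G|) sum_C |C| * chi_rho(C) * conj(chi(C)) with |G| = 8 for each irreducible chi in the table:
  <chi_rho, chi_1> = (1/8)[1*(9)*conj(1) + 1*(5)*conj(1) + 2*(-1)*conj(1) + 2*(5)*conj(1) + 2*(1)*conj(1)]
      = (1/8)[(9) + (5) + (-2) + (10) + (2)] = 24/8 = 3
  <chi_rho, chi_2> = (1/8)[1*(9)*conj(1) + 1*(5)*conj(1) + 2*(-1)*conj(1) + 2*(5)*conj(-1) + 2*(1)*conj(-1)]
      = (1/8)[(9) + (5) + (-2) + (-10) + (-2)] = 0/8 = 0
  <chi_rho, chi_3> = (1/8)[1*(9)*conj(1) + 1*(5)*conj(1) + 2*(-1)*conj(-1) + 2*(5)*conj(1) + 2*(1)*conj(-1)]
      = (1/8)[(9) + (5) + (2) + (10) + (-2)] = 24/8 = 3
  <chi_rho, chi_4> = (1/8)[1*(9)*conj(1) + 1*(5)*conj(1) + 2*(-1)*conj(-1) + 2*(5)*conj(-1) + 2*(1)*conj(1)]
      = (1/8)[(9) + (5) + (2) + (-10) + (2)] = 8/8 = 1
  <chi_rho, chi_5> = (1/8)[1*(9)*conj(2) + 1*(5)*conj(-2) + 2*(-1)*conj(0) + 2*(5)*conj(0) + 2*(1)*conj(0)]
      = (1/8)[(18) + (-10) + (0) + (0) + (0)] = 8/8 = 1
Dimension check: dim(rho) = sum (mult * dim) = 3*1 + 0*1 + 3*1 + 1*1 + 1*2 = 9 = chi_rho(e) = 9.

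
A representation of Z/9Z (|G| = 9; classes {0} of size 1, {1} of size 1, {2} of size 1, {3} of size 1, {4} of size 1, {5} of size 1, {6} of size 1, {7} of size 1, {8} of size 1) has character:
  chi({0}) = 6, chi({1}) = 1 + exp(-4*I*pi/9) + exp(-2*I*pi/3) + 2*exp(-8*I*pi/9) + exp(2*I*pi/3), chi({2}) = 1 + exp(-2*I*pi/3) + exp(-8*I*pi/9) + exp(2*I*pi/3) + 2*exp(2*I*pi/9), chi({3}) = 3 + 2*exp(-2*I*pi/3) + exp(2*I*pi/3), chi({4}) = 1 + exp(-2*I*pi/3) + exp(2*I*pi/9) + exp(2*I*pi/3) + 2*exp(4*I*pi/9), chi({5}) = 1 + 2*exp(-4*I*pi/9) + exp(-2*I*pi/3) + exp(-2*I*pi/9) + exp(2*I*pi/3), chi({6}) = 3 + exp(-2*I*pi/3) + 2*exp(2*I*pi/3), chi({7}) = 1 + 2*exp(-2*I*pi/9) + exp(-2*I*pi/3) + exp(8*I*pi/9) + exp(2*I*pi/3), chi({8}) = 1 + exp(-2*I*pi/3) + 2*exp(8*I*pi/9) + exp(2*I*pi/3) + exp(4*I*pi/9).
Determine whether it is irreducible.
Not irreducible (reducible): <chi, chi> = 8 > 1.

Explanation: <chi, chi> = (1/|G|) sum_C |C| * |chi(C)|^2 = (1/9)[1*|6|^2 + 1*|1 + exp(-4*I*pi/9) + exp(-2*I*pi/3) + 2*exp(-8*I*pi/9) + exp(2*I*pi/3)|^2 + 1*|1 + exp(-2*I*pi/3) + exp(-8*I*pi/9) + exp(2*I*pi/3) + 2*exp(2*I*pi/9)|^2 + 1*|3 + 2*exp(-2*I*pi/3) + exp(2*I*pi/3)|^2 + 1*|1 + exp(-2*I*pi/3) + exp(2*I*pi/9) + exp(2*I*pi/3) + 2*exp(4*I*pi/9)|^2 + 1*|1 + 2*exp(-4*I*pi/9) + exp(-2*I*pi/3) + exp(-2*I*pi/9) + exp(2*I*pi/3)|^2 + 1*|3 + exp(-2*I*pi/3) + 2*exp(2*I*pi/3)|^2 + 1*|1 + 2*exp(-2*I*pi/9) + exp(-2*I*pi/3) + exp(8*I*pi/9) + exp(2*I*pi/3)|^2 + 1*|1 + exp(-2*I*pi/3) + 2*exp(8*I*pi/9) + exp(2*I*pi/3) + exp(4*I*pi/9)|^2]
  = (1/9)[(36) + (8 + 5*exp(-4*I*pi/9) + 3*exp(-2*I*pi/3) + 3*exp(-2*I*pi/9) + 3*exp(-8*I*pi/9) + 3*exp(8*I*pi/9) + 3*exp(2*I*pi/9) + 3*exp(2*I*pi/3) + 5*exp(4*I*pi/9)) + (8 + 3*exp(-4*I*pi/9) + 3*exp(-2*I*pi/3) + 3*exp(-2*I*pi/9) + 5*exp(-8*I*pi/9) + 5*exp(8*I*pi/9) + 3*exp(2*I*pi/9) + 3*exp(2*I*pi/3) + 3*exp(4*I*pi/9)) + (3) + (8 + 5*exp(-2*I*pi/9) + 3*exp(-4*I*pi/9) + 3*exp(-2*I*pi/3) + 3*exp(-8*I*pi/9) + 3*exp(8*I*pi/9) + 3*exp(2*I*pi/3) + 3*exp(4*I*pi/9) + 5*exp(2*I*pi/9)) + (8 + 5*exp(-2*I*pi/9) + 3*exp(-4*I*pi/9) + 3*exp(-2*I*pi/3) + 3*exp(-8*I*pi/9) + 3*exp(8*I*pi/9) + 3*exp(2*I*pi/3) + 3*exp(4*I*pi/9) + 5*exp(2*I*pi/9)) + (3) + (8 + 3*exp(-4*I*pi/9) + 3*exp(-2*I*pi/3) + 3*exp(-2*I*pi/9) + 5*exp(-8*I*pi/9) + 5*exp(8*I*pi/9) + 3*exp(2*I*pi/9) + 3*exp(2*I*pi/3) + 3*exp(4*I*pi/9)) + (8 + 5*exp(-4*I*pi/9) + 3*exp(-2*I*pi/3) + 3*exp(-2*I*pi/9) + 3*exp(-8*I*pi/9) + 3*exp(8*I*pi/9) + 3*exp(2*I*pi/9) + 3*exp(2*I*pi/3) + 5*exp(4*I*pi/9))] = 72/9 = 8.
(Exp terms are combined using exp(i*s)*conj(exp(i*t)) = exp(i*(s-t)), and sums of them are collapsed using the identity that for every m > 1 the m distinct m-th roots of unity sum to 0, e.g. 1 + exp(2*I*pi/3) + exp(-2*I*pi/3) = 0.)
A character is irreducible iff <chi, chi> = 1, so this representation is reducible.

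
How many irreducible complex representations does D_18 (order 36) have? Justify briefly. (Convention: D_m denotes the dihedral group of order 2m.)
12

Proof sketch: The number of irreducible complex representations of a finite group equals its number of conjugacy classes. D_18 has 12 conjugacy classes (n/2 + 3 for n even), so D_18 (order 36) has exactly 12 irreducible complex representations.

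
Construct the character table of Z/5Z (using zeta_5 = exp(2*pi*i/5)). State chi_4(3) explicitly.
Character table of Z/5Z (irreps indexed chi_0,...,chi_4 with chi_k(m) = zeta_5^(k*m), zeta_5 = exp(2*pi*i/5)):
  irrep \ class  {0} (size 1)  {1} (size 1)    {2} (size 1)    {3} (size 1)    {4} (size 1)  
  chi_0          1             1               1               1               1             
  chi_1          1             exp(2*I*pi/5)   exp(4*I*pi/5)   exp(-4*I*pi/5)  exp(-2*I*pi/5)
  chi_2          1             exp(4*I*pi/5)   exp(-2*I*pi/5)  exp(2*I*pi/5)   exp(-4*I*pi/5)
  chi_3          1             exp(-4*I*pi/5)  exp(2*I*pi/5)   exp(-2*I*pi/5)  exp(4*I*pi/5) 
  chi_4          1             exp(-2*I*pi/5)  exp(-4*I*pi/5)  exp(4*I*pi/5)   exp(2*I*pi/5) 

Spot check: chi_4(3) = zeta_5^(4*3) = zeta_5^12 = exp(4*I*pi/5).

Working: Z/5Z is abelian, so all 5 irreducible complex representations are 1-dimensional. They are given by chi_k(m) = zeta_5^(k*m) for k = 0,...,4. Row orthogonality: sum_m chi_k(m) conj(chi_l(m)) = 5 * [k = l].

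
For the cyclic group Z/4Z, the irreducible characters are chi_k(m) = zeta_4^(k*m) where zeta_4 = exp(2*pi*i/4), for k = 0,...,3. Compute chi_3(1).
chi_3(1) = zeta_4^3 = -I

chi_3(1) = zeta_4^(3*1) = zeta_4^3. Since zeta_4^4 = 1, this equals zeta_4^3 = exp(2*pi*i*3/4) = -I.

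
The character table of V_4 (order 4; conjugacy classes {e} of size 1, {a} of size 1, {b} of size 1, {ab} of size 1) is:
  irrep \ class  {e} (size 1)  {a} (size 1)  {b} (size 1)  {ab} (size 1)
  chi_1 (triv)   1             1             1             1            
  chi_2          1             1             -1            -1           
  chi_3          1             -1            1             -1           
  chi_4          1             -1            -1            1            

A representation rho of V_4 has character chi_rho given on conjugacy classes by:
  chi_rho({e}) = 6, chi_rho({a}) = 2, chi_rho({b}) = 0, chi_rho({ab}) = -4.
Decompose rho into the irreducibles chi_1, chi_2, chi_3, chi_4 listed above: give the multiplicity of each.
Multiplicities: chi_1: 1, chi_2: 3, chi_3: 2, chi_4: 0.

Derivation: Use <chi_rho, chi> = (1/|G|) sum_C |C| * chi_rho(C) * conj(chi(C)) with |G| = 4 for each irreducible chi in the table:
  <chi_rho, chi_1> = (1/4)[1*(6)*conj(1) + 1*(2)*conj(1) + 1*(0)*conj(1) + 1*(-4)*conj(1)]
      = (1/4)[(6) + (2) + (0) + (-4)] = 4/4 = 1
  <chi_rho, chi_2> = (1/4)[1*(6)*conj(1) + 1*(2)*conj(1) + 1*(0)*conj(-1) + 1*(-4)*conj(-1)]
      = (1/4)[(6) + (2) + (0) + (4)] = 12/4 = 3
  <chi_rho, chi_3> = (1/4)[1*(6)*conj(1) + 1*(2)*conj(-1) + 1*(0)*conj(1) + 1*(-4)*conj(-1)]
      = (1/4)[(6) + (-2) + (0) + (4)] = 8/4 = 2
  <chi_rho, chi_4> = (1/4)[1*(6)*conj(1) + 1*(2)*conj(-1) + 1*(0)*conj(-1) + 1*(-4)*conj(1)]
      = (1/4)[(6) + (-2) + (0) + (-4)] = 0/4 = 0
Dimension check: dim(rho) = sum (mult * dim) = 1*1 + 3*1 + 2*1 + 0*1 = 6 = chi_rho(e) = 6.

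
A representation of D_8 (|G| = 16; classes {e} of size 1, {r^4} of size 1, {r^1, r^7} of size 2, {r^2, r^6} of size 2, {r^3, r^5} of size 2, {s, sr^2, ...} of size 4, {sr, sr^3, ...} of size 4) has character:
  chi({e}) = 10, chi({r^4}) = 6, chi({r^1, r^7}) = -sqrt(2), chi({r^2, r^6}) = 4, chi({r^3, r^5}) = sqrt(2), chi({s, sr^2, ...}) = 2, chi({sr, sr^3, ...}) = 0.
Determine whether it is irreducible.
Not irreducible (reducible): <chi, chi> = 12 > 1.

Details: <chi, chi> = (1/|G|) sum_C |C| * |chi(C)|^2 = (1/16)[1*|10|^2 + 1*|6|^2 + 2*|-sqrt(2)|^2 + 2*|4|^2 + 2*|sqrt(2)|^2 + 4*|2|^2 + 4*|0|^2]
  = (1/16)[(100) + (36) + (4) + (32) + (4) + (16) + (0)] = 192/16 = 12.
A character is irreducible iff <chi, chi> = 1, so this representation is reducible.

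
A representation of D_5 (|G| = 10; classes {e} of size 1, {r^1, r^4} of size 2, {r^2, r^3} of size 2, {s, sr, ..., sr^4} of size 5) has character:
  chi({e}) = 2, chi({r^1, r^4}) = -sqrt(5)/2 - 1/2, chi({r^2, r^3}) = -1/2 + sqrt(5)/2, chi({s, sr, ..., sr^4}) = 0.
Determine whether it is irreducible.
Irreducible: <chi, chi> = 1.

Justification: <chi, chi> = (1/|G|) sum_C |C| * |chi(C)|^2 = (1/10)[1*|2|^2 + 2*|-sqrt(5)/2 - 1/2|^2 + 2*|-1/2 + sqrt(5)/2|^2 + 5*|0|^2]
  = (1/10)[(4) + (sqrt(5) + 3) + (3 - sqrt(5)) + (0)] = 10/10 = 1.
A character is irreducible iff <chi, chi> = 1, so this representation is irreducible.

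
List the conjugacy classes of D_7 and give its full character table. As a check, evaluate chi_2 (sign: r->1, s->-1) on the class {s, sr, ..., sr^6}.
Conjugacy classes: {e} of size 1, {r^1, r^6} of size 2, {r^2, r^5} of size 2, {r^3, r^4} of size 2, {s, sr, ..., sr^6} of size 7.
Character table:
  irrep \ class              {e} (size 1)  {r^1, r^6} (size 2)  {r^2, r^5} (size 2)  {r^3, r^4} (size 2)  {s, sr, ..., sr^6} (size 7)
  chi_1 (triv)               1             1                    1                    1                    1                          
  chi_2 (sign: r->1, s->-1)  1             1                    1                    1                    -1                         
  chi_3 (2d, j=1)            2             2*cos(2*pi/7)        -2*cos(3*pi/7)       -2*cos(pi/7)         0                          
  chi_4 (2d, j=2)            2             -2*cos(3*pi/7)       -2*cos(pi/7)         2*cos(2*pi/7)        0                          
  chi_5 (2d, j=3)            2             -2*cos(pi/7)         2*cos(2*pi/7)        -2*cos(3*pi/7)       0                          

Spot check: chi_2 (sign: r->1, s->-1) on {s, sr, ..., sr^6} = -1.

D_7 has order 2*7 = 14 with 5 conjugacy classes, hence 5 irreducibles. Sum of squared dims 1 + 1 + 4 + 4 + 4 = 14 = |G|. Linear characters come from the abelianisation; the 2-dimensional irreps have character r^k -> 2*cos(2*pi*j*k/7), reflections -> 0.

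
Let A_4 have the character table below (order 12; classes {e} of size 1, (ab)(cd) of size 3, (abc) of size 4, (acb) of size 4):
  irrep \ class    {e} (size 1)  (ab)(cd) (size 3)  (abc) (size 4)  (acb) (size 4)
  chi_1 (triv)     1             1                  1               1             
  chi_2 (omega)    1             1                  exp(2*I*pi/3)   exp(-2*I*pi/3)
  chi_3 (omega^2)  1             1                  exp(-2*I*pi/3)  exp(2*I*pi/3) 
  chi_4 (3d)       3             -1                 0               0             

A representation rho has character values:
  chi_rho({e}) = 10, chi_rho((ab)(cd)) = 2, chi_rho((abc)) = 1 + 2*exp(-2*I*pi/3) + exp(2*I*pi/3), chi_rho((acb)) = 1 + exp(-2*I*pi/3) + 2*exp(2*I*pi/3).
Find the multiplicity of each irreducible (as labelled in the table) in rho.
Multiplicities: chi_1: 1, chi_2: 1, chi_3: 2, chi_4: 2.

Justification: Use <chi_rho, chi> = (1/|G|) sum_C |C| * chi_rho(C) * conj(chi(C)) with |G| = 12 for each irreducible chi in the table:
  <chi_rho, chi_1> = (1/12)[1*(10)*conj(1) + 3*(2)*conj(1) + 4*(1 + 2*exp(-2*I*pi/3) + exp(2*I*pi/3))*conj(1) + 4*(1 + exp(-2*I*pi/3) + 2*exp(2*I*pi/3))*conj(1)]
      = (1/12)[(10) + (6) + (4 + 8*exp(-2*I*pi/3) + 4*exp(2*I*pi/3)) + (4 + 4*exp(-2*I*pi/3) + 8*exp(2*I*pi/3))] = 12/12 = 1
  <chi_rho, chi_2> = (1/12)[1*(10)*conj(1) + 3*(2)*conj(1) + 4*(1 + 2*exp(-2*I*pi/3) + exp(2*I*pi/3))*conj(exp(2*I*pi/3)) + 4*(1 + exp(-2*I*pi/3) + 2*exp(2*I*pi/3))*conj(exp(-2*I*pi/3))]
      = (1/12)[(10) + (6) + (4 + 4*exp(-2*I*pi/3) + 8*exp(2*I*pi/3)) + (4 + 8*exp(-2*I*pi/3) + 4*exp(2*I*pi/3))] = 12/12 = 1
  <chi_rho, chi_3> = (1/12)[1*(10)*conj(1) + 3*(2)*conj(1) + 4*(1 + 2*exp(-2*I*pi/3) + exp(2*I*pi/3))*conj(exp(-2*I*pi/3)) + 4*(1 + exp(-2*I*pi/3) + 2*exp(2*I*pi/3))*conj(exp(2*I*pi/3))]
      = (1/12)[(10) + (6) + (4) + (4)] = 24/12 = 2
  <chi_rho, chi_4> = (1/12)[1*(10)*conj(3) + 3*(2)*conj(-1) + 4*(1 + 2*exp(-2*I*pi/3) + exp(2*I*pi/3))*conj(0) + 4*(1 + exp(-2*I*pi/3) + 2*exp(2*I*pi/3))*conj(0)]
      = (1/12)[(30) + (-6) + (0) + (0)] = 24/12 = 2
(Exp terms are combined using exp(i*s)*conj(exp(i*t)) = exp(i*(s-t)), and sums of them are collapsed using the identity that for every m > 1 the m distinct m-th roots of unity sum to 0, e.g. 1 + exp(2*I*pi/3) + exp(-2*I*pi/3) = 0.)
Dimension check: dim(rho) = sum (mult * dim) = 1*1 + 1*1 + 2*1 + 2*3 = 10 = chi_rho(e) = 10.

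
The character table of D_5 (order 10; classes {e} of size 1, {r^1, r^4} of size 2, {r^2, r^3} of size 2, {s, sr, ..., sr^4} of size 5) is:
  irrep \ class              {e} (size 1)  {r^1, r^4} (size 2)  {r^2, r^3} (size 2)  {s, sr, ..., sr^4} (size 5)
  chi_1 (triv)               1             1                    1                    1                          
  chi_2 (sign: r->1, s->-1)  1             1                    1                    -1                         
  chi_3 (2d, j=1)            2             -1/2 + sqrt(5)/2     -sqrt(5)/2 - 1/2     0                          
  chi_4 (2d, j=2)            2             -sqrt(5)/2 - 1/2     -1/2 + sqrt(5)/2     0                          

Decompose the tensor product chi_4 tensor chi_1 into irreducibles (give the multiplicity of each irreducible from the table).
chi_4 tensor chi_1 = chi_4 (all other irreducibles have multiplicity 0).

Argument: The character of a tensor product is the pointwise product (chi_4 * chi_1)(C) = chi_4(C) * chi_1(C):
  {e}: (2)*(1), {r^1, r^4}: (-sqrt(5)/2 - 1/2)*(1), {r^2, r^3}: (-1/2 + sqrt(5)/2)*(1), {s, sr, ..., sr^4}: (0)*(1)
so (chi_4 * chi_1) takes values
  {e} -> 2, {r^1, r^4} -> -sqrt(5)/2 - 1/2, {r^2, r^3} -> -1/2 + sqrt(5)/2, {s, sr, ..., sr^4} -> 0.
Now take the inner product of this character with each irreducible chi from the table, <chi_4*chi_1, chi> = (1/10) sum_C |C| (chi_4*chi_1)(C) conj(chi(C)):
  <chi_4*chi_1, chi_1> = (1/10)[1*(2)*conj(1) + 2*(-sqrt(5)/2 - 1/2)*conj(1) + 2*(-1/2 + sqrt(5)/2)*conj(1) + 5*(0)*conj(1)]
      = (1/10)[(2) + (-sqrt(5) - 1) + (-1 + sqrt(5)) + (0)] = 0/10 = 0
  <chi_4*chi_1, chi_2> = (1/10)[1*(2)*conj(1) + 2*(-sqrt(5)/2 - 1/2)*conj(1) + 2*(-1/2 + sqrt(5)/2)*conj(1) + 5*(0)*conj(-1)]
      = (1/10)[(2) + (-sqrt(5) - 1) + (-1 + sqrt(5)) + (0)] = 0/10 = 0
  <chi_4*chi_1, chi_3> = (1/10)[1*(2)*conj(2) + 2*(-sqrt(5)/2 - 1/2)*conj(-1/2 + sqrt(5)/2) + 2*(-1/2 + sqrt(5)/2)*conj(-sqrt(5)/2 - 1/2) + 5*(0)*conj(0)]
      = (1/10)[(4) + (-2) + (-2) + (0)] = 0/10 = 0
  <chi_4*chi_1, chi_4> = (1/10)[1*(2)*conj(2) + 2*(-sqrt(5)/2 - 1/2)*conj(-sqrt(5)/2 - 1/2) + 2*(-1/2 + sqrt(5)/2)*conj(-1/2 + sqrt(5)/2) + 5*(0)*conj(0)]
      = (1/10)[(4) + (sqrt(5) + 3) + (3 - sqrt(5)) + (0)] = 10/10 = 1
Hence the multiplicities are chi_4: 1. Dimension check: dim(chi_4)*dim(chi_1) = 2*1 = 2 and sum (mult * dim) = 1*2 = 2.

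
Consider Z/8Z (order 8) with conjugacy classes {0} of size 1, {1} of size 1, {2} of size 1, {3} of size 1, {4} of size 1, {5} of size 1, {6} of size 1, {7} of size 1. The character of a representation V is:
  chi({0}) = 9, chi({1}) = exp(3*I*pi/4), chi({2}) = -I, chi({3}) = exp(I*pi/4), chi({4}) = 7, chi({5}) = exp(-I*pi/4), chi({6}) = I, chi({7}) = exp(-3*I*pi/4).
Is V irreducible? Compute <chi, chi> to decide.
Not irreducible (reducible): <chi, chi> = 17 > 1.

Reasoning: <chi, chi> = (1/|G|) sum_C |C| * |chi(C)|^2 = (1/8)[1*|9|^2 + 1*|exp(3*I*pi/4)|^2 + 1*|-I|^2 + 1*|exp(I*pi/4)|^2 + 1*|7|^2 + 1*|exp(-I*pi/4)|^2 + 1*|I|^2 + 1*|exp(-3*I*pi/4)|^2]
  = (1/8)[(81) + (1) + (1) + (1) + (49) + (1) + (1) + (1)] = 136/8 = 17.
(Exp terms are combined using exp(i*s)*conj(exp(i*t)) = exp(i*(s-t)), and sums of them are collapsed using the identity that for every m > 1 the m distinct m-th roots of unity sum to 0, e.g. 1 + exp(2*I*pi/3) + exp(-2*I*pi/3) = 0.)
A character is irreducible iff <chi, chi> = 1, so this representation is reducible.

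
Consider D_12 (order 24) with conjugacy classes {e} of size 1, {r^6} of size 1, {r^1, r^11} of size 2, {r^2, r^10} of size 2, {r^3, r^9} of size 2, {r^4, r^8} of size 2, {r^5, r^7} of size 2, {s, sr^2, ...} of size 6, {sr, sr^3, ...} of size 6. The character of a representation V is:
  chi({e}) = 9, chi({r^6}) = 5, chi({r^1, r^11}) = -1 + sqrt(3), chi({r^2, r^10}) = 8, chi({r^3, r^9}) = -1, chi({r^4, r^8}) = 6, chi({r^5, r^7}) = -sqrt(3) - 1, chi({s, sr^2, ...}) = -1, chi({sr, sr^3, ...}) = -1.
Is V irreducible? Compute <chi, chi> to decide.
Not irreducible (reducible): <chi, chi> = 14 > 1.

Why: <chi, chi> = (1/|G|) sum_C |C| * |chi(C)|^2 = (1/24)[1*|9|^2 + 1*|5|^2 + 2*|-1 + sqrt(3)|^2 + 2*|8|^2 + 2*|-1|^2 + 2*|6|^2 + 2*|-sqrt(3) - 1|^2 + 6*|-1|^2 + 6*|-1|^2]
  = (1/24)[(81) + (25) + (8 - 4*sqrt(3)) + (128) + (2) + (72) + (4*sqrt(3) + 8) + (6) + (6)] = 336/24 = 14.
A character is irreducible iff <chi, chi> = 1, so this representation is reducible.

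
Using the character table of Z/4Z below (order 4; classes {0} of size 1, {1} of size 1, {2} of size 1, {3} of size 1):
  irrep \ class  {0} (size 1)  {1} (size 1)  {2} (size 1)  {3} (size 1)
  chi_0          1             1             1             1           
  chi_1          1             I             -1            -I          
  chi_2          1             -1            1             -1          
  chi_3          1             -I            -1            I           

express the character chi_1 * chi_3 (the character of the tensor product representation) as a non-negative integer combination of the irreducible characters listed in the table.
chi_1 tensor chi_3 = chi_0 (all other irreducibles have multiplicity 0).

Explanation: The character of a tensor product is the pointwise product (chi_1 * chi_3)(C) = chi_1(C) * chi_3(C):
  {0}: (1)*(1), {1}: (I)*(-I), {2}: (-1)*(-1), {3}: (-I)*(I)
so (chi_1 * chi_3) takes values
  {0} -> 1, {1} -> 1, {2} -> 1, {3} -> 1.
Now take the inner product of this character with each irreducible chi from the table, <chi_1*chi_3, chi> = (1/4) sum_C |C| (chi_1*chi_3)(C) conj(chi(C)):
  <chi_1*chi_3, chi_0> = (1/4)[1*(1)*conj(1) + 1*(1)*conj(1) + 1*(1)*conj(1) + 1*(1)*conj(1)]
      = (1/4)[(1) + (1) + (1) + (1)] = 4/4 = 1
  <chi_1*chi_3, chi_1> = (1/4)[1*(1)*conj(1) + 1*(1)*conj(I) + 1*(1)*conj(-1) + 1*(1)*conj(-I)]
      = (1/4)[(1) + (-I) + (-1) + (I)] = 0/4 = 0
  <chi_1*chi_3, chi_2> = (1/4)[1*(1)*conj(1) + 1*(1)*conj(-1) + 1*(1)*conj(1) + 1*(1)*conj(-1)]
      = (1/4)[(1) + (-1) + (1) + (-1)] = 0/4 = 0
  <chi_1*chi_3, chi_3> = (1/4)[1*(1)*conj(1) + 1*(1)*conj(-I) + 1*(1)*conj(-1) + 1*(1)*conj(I)]
      = (1/4)[(1) + (I) + (-1) + (-I)] = 0/4 = 0
(Exp terms are combined using exp(i*s)*conj(exp(i*t)) = exp(i*(s-t)), and sums of them are collapsed using the identity that for every m > 1 the m distinct m-th roots of unity sum to 0, e.g. 1 + exp(2*I*pi/3) + exp(-2*I*pi/3) = 0.)
Hence the multiplicities are chi_0: 1. Dimension check: dim(chi_1)*dim(chi_3) = 1*1 = 1 and sum (mult * dim) = 1*1 = 1.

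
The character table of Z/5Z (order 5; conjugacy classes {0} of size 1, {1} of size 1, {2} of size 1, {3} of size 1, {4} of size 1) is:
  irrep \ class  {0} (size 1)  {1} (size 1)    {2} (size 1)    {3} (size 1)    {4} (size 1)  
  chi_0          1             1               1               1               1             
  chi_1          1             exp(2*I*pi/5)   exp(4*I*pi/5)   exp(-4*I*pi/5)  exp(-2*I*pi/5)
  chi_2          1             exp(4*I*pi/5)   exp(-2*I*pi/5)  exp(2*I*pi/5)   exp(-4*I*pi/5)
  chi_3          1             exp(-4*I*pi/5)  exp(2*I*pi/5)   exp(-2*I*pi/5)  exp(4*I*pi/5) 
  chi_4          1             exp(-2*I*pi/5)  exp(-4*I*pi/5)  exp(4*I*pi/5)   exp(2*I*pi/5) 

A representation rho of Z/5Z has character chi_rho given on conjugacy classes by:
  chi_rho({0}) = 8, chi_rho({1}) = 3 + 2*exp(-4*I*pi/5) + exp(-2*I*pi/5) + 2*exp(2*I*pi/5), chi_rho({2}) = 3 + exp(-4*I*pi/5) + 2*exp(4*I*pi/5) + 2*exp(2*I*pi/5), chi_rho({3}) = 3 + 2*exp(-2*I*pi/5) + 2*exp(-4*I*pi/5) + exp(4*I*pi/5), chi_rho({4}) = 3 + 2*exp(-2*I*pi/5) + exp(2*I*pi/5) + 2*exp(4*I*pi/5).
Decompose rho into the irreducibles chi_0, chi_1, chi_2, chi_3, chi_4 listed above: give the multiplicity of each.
Multiplicities: chi_0: 3, chi_1: 2, chi_2: 0, chi_3: 2, chi_4: 1.

Derivation: Use <chi_rho, chi> = (1/|G|) sum_C |C| * chi_rho(C) * conj(chi(C)) with |G| = 5 for each irreducible chi in the table:
  <chi_rho, chi_0> = (1/5)[1*(8)*conj(1) + 1*(3 + 2*exp(-4*I*pi/5) + exp(-2*I*pi/5) + 2*exp(2*I*pi/5))*conj(1) + 1*(3 + exp(-4*I*pi/5) + 2*exp(4*I*pi/5) + 2*exp(2*I*pi/5))*conj(1) + 1*(3 + 2*exp(-2*I*pi/5) + 2*exp(-4*I*pi/5) + exp(4*I*pi/5))*conj(1) + 1*(3 + 2*exp(-2*I*pi/5) + exp(2*I*pi/5) + 2*exp(4*I*pi/5))*conj(1)]
      = (1/5)[(8) + (3 + 2*exp(-4*I*pi/5) + exp(-2*I*pi/5) + 2*exp(2*I*pi/5)) + (3 + exp(-4*I*pi/5) + 2*exp(4*I*pi/5) + 2*exp(2*I*pi/5)) + (3 + 2*exp(-2*I*pi/5) + 2*exp(-4*I*pi/5) + exp(4*I*pi/5)) + (3 + 2*exp(-2*I*pi/5) + exp(2*I*pi/5) + 2*exp(4*I*pi/5))] = 15/5 = 3
  <chi_rho, chi_1> = (1/5)[1*(8)*conj(1) + 1*(3 + 2*exp(-4*I*pi/5) + exp(-2*I*pi/5) + 2*exp(2*I*pi/5))*conj(exp(2*I*pi/5)) + 1*(3 + exp(-4*I*pi/5) + 2*exp(4*I*pi/5) + 2*exp(2*I*pi/5))*conj(exp(4*I*pi/5)) + 1*(3 + 2*exp(-2*I*pi/5) + 2*exp(-4*I*pi/5) + exp(4*I*pi/5))*conj(exp(-4*I*pi/5)) + 1*(3 + 2*exp(-2*I*pi/5) + exp(2*I*pi/5) + 2*exp(4*I*pi/5))*conj(exp(-2*I*pi/5))]
      = (1/5)[(8) + (2 + 3*exp(-2*I*pi/5) + exp(-4*I*pi/5) + 2*exp(4*I*pi/5)) + (2 + 2*exp(-2*I*pi/5) + 3*exp(-4*I*pi/5) + exp(2*I*pi/5)) + (2 + exp(-2*I*pi/5) + 3*exp(4*I*pi/5) + 2*exp(2*I*pi/5)) + (2 + 2*exp(-4*I*pi/5) + exp(4*I*pi/5) + 3*exp(2*I*pi/5))] = 10/5 = 2
  <chi_rho, chi_2> = (1/5)[1*(8)*conj(1) + 1*(3 + 2*exp(-4*I*pi/5) + exp(-2*I*pi/5) + 2*exp(2*I*pi/5))*conj(exp(4*I*pi/5)) + 1*(3 + exp(-4*I*pi/5) + 2*exp(4*I*pi/5) + 2*exp(2*I*pi/5))*conj(exp(-2*I*pi/5)) + 1*(3 + 2*exp(-2*I*pi/5) + 2*exp(-4*I*pi/5) + exp(4*I*pi/5))*conj(exp(2*I*pi/5)) + 1*(3 + 2*exp(-2*I*pi/5) + exp(2*I*pi/5) + 2*exp(4*I*pi/5))*conj(exp(-4*I*pi/5))]
      = (1/5)[(8) + (2*exp(-2*I*pi/5) + 3*exp(-4*I*pi/5) + exp(4*I*pi/5) + 2*exp(2*I*pi/5)) + (2*exp(-4*I*pi/5) + exp(-2*I*pi/5) + 2*exp(4*I*pi/5) + 3*exp(2*I*pi/5)) + (3*exp(-2*I*pi/5) + 2*exp(-4*I*pi/5) + exp(2*I*pi/5) + 2*exp(4*I*pi/5)) + (2*exp(-2*I*pi/5) + exp(-4*I*pi/5) + 3*exp(4*I*pi/5) + 2*exp(2*I*pi/5))] = 0/5 = 0
  <chi_rho, chi_3> = (1/5)[1*(8)*conj(1) + 1*(3 + 2*exp(-4*I*pi/5) + exp(-2*I*pi/5) + 2*exp(2*I*pi/5))*conj(exp(-4*I*pi/5)) + 1*(3 + exp(-4*I*pi/5) + 2*exp(4*I*pi/5) + 2*exp(2*I*pi/5))*conj(exp(2*I*pi/5)) + 1*(3 + 2*exp(-2*I*pi/5) + 2*exp(-4*I*pi/5) + exp(4*I*pi/5))*conj(exp(-2*I*pi/5)) + 1*(3 + 2*exp(-2*I*pi/5) + exp(2*I*pi/5) + 2*exp(4*I*pi/5))*conj(exp(4*I*pi/5))]
      = (1/5)[(8) + (2 + 2*exp(-4*I*pi/5) + exp(2*I*pi/5) + 3*exp(4*I*pi/5)) + (2 + 3*exp(-2*I*pi/5) + exp(4*I*pi/5) + 2*exp(2*I*pi/5)) + (2 + 2*exp(-2*I*pi/5) + exp(-4*I*pi/5) + 3*exp(2*I*pi/5)) + (2 + 3*exp(-4*I*pi/5) + exp(-2*I*pi/5) + 2*exp(4*I*pi/5))] = 10/5 = 2
  <chi_rho, chi_4> = (1/5)[1*(8)*conj(1) + 1*(3 + 2*exp(-4*I*pi/5) + exp(-2*I*pi/5) + 2*exp(2*I*pi/5))*conj(exp(-2*I*pi/5)) + 1*(3 + exp(-4*I*pi/5) + 2*exp(4*I*pi/5) + 2*exp(2*I*pi/5))*conj(exp(-4*I*pi/5)) + 1*(3 + 2*exp(-2*I*pi/5) + 2*exp(-4*I*pi/5) + exp(4*I*pi/5))*conj(exp(4*I*pi/5)) + 1*(3 + 2*exp(-2*I*pi/5) + exp(2*I*pi/5) + 2*exp(4*I*pi/5))*conj(exp(2*I*pi/5))]
      = (1/5)[(8) + (1 + 2*exp(-2*I*pi/5) + 2*exp(4*I*pi/5) + 3*exp(2*I*pi/5)) + (1 + 2*exp(-2*I*pi/5) + 2*exp(-4*I*pi/5) + 3*exp(4*I*pi/5)) + (1 + 3*exp(-4*I*pi/5) + 2*exp(4*I*pi/5) + 2*exp(2*I*pi/5)) + (1 + 3*exp(-2*I*pi/5) + 2*exp(-4*I*pi/5) + 2*exp(2*I*pi/5))] = 5/5 = 1
(Exp terms are combined using exp(i*s)*conj(exp(i*t)) = exp(i*(s-t)), and sums of them are collapsed using the identity that for every m > 1 the m distinct m-th roots of unity sum to 0, e.g. 1 + exp(2*I*pi/3) + exp(-2*I*pi/3) = 0.)
Dimension check: dim(rho) = sum (mult * dim) = 3*1 + 2*1 + 0*1 + 2*1 + 1*1 = 8 = chi_rho(e) = 8.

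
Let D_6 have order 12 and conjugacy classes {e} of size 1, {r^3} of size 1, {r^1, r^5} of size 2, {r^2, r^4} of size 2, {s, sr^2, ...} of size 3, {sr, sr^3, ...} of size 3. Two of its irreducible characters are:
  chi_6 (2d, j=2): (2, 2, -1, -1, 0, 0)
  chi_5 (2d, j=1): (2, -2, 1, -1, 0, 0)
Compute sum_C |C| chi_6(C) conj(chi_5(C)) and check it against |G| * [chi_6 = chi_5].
Sum = 0; so <chi_6, chi_5> = 0 (distinct irreducibles are orthogonal).

Explanation: Compute term by term over conjugacy classes (|C| * chi_6(C) * conj(chi_5(C))):
  1*(2)*conj(2) + 1*(2)*conj(-2) + 2*(-1)*conj(1) + 2*(-1)*conj(-1) + 3*(0)*conj(0) + 3*(0)*conj(0)
  = (4) + (-4) + (-2) + (2) + (0) + (0)
  = 0.
Dividing by |G| = 12 gives 0/12 = 0, matching the row-orthogonality relation <chi_6, chi_5> = [chi_6 = chi_5].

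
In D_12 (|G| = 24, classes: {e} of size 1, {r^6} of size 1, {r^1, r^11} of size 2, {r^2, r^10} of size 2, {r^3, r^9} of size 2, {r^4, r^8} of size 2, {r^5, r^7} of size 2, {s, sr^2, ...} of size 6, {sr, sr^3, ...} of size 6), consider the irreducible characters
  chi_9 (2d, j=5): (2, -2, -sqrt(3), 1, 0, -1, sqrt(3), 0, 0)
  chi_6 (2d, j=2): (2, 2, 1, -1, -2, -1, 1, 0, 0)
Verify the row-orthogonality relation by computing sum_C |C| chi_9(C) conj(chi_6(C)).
Sum = 0; so <chi_9, chi_6> = 0 (distinct irreducibles are orthogonal).

Argument: Compute term by term over conjugacy classes (|C| * chi_9(C) * conj(chi_6(C))):
  1*(2)*conj(2) + 1*(-2)*conj(2) + 2*(-sqrt(3))*conj(1) + 2*(1)*conj(-1) + 2*(0)*conj(-2) + 2*(-1)*conj(-1) + 2*(sqrt(3))*conj(1) + 6*(0)*conj(0) + 6*(0)*conj(0)
  = (4) + (-4) + (-2*sqrt(3)) + (-2) + (0) + (2) + (2*sqrt(3)) + (0) + (0)
  = 0.
Dividing by |G| = 24 gives 0/24 = 0, matching the row-orthogonality relation <chi_9, chi_6> = [chi_9 = chi_6].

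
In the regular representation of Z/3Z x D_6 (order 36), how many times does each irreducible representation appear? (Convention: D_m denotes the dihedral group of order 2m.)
Each irreducible V_i of dimension d_i appears with multiplicity d_i, i.e. rho_reg = (direct sum over all irreducibles V_i) d_i V_i. The irreducible dimensions for Z/3Z x D_6 are 1, 1, 1, 1, 1, 1, 1, 1, 1, 1, 1, 1, 2, 2, 2, 2, 2, 2: 12 irreducibles of dimension 1, each with multiplicity 1; 6 irreducibles of dimension 2, each with multiplicity 2. Total dimension 12*1*1 + 6*2*2 = 36 = |G|.

Justification: General theorem: in the regular representation of a finite group G, each irreducible appears with multiplicity equal to its dimension. Check: dim(rho_reg) = sum d_i^2 = 1 + 1 + 1 + 1 + 1 + 1 + 1 + 1 + 1 + 1 + 1 + 1 + 4 + 4 + 4 + 4 + 4 + 4 = 36 = |G|.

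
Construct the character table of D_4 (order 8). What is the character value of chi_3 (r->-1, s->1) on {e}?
Conjugacy classes: {e} of size 1, {r^2} of size 1, {r^1, r^3} of size 2, {s, sr^2, ...} of size 2, {sr, sr^3, ...} of size 2.
Character table:
  irrep \ class              {e} (size 1)  {r^2} (size 1)  {r^1, r^3} (size 2)  {s, sr^2, ...} (size 2)  {sr, sr^3, ...} (size 2)
  chi_1 (triv)               1             1               1                    1                        1                       
  chi_2 (sign: r->1, s->-1)  1             1               1                    -1                       -1                      
  chi_3 (r->-1, s->1)        1             1               -1                   1                        -1                      
  chi_4 (r->-1, s->-1)       1             1               -1                   -1                       1                       
  chi_5 (2d, j=1)            2             -2              0                    0                        0                       

Spot check: chi_3 (r->-1, s->1) on {e} = 1.

Derivation: D_4 has order 2*4 = 8 with 5 conjugacy classes, hence 5 irreducibles. Sum of squared dims 1 + 1 + 1 + 1 + 4 = 8 = |G|. Linear characters come from the abelianisation; the 2-dimensional irreps have character r^k -> 2*cos(2*pi*j*k/4), reflections -> 0.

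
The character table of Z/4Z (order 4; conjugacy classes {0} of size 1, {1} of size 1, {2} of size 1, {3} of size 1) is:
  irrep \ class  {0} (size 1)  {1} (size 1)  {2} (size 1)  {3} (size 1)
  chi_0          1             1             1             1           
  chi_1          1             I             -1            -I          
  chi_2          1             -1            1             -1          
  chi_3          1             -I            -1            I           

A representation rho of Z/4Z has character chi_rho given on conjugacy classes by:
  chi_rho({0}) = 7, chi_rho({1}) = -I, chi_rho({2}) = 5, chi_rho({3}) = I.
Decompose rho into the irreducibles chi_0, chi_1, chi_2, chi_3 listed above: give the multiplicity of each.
Multiplicities: chi_0: 3, chi_1: 0, chi_2: 3, chi_3: 1.

Derivation: Use <chi_rho, chi> = (1/|G|) sum_C |C| * chi_rho(C) * conj(chi(C)) with |G| = 4 for each irreducible chi in the table:
  <chi_rho, chi_0> = (1/4)[1*(7)*conj(1) + 1*(-I)*conj(1) + 1*(5)*conj(1) + 1*(I)*conj(1)]
      = (1/4)[(7) + (-I) + (5) + (I)] = 12/4 = 3
  <chi_rho, chi_1> = (1/4)[1*(7)*conj(1) + 1*(-I)*conj(I) + 1*(5)*conj(-1) + 1*(I)*conj(-I)]
      = (1/4)[(7) + (-1) + (-5) + (-1)] = 0/4 = 0
  <chi_rho, chi_2> = (1/4)[1*(7)*conj(1) + 1*(-I)*conj(-1) + 1*(5)*conj(1) + 1*(I)*conj(-1)]
      = (1/4)[(7) + (I) + (5) + (-I)] = 12/4 = 3
  <chi_rho, chi_3> = (1/4)[1*(7)*conj(1) + 1*(-I)*conj(-I) + 1*(5)*conj(-1) + 1*(I)*conj(I)]
      = (1/4)[(7) + (1) + (-5) + (1)] = 4/4 = 1
(Exp terms are combined using exp(i*s)*conj(exp(i*t)) = exp(i*(s-t)), and sums of them are collapsed using the identity that for every m > 1 the m distinct m-th roots of unity sum to 0, e.g. 1 + exp(2*I*pi/3) + exp(-2*I*pi/3) = 0.)
Dimension check: dim(rho) = sum (mult * dim) = 3*1 + 0*1 + 3*1 + 1*1 = 7 = chi_rho(e) = 7.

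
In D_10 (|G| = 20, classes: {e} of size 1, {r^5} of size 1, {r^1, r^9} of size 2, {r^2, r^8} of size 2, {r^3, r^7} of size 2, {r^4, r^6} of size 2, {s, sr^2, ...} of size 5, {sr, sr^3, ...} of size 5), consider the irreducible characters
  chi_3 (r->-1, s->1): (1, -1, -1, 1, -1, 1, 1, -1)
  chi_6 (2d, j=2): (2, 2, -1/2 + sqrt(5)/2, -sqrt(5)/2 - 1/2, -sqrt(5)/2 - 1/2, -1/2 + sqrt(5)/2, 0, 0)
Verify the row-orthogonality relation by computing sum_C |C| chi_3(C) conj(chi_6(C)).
Sum = 0; so <chi_3, chi_6> = 0 (distinct irreducibles are orthogonal).

Solution. Compute term by term over conjugacy classes (|C| * chi_3(C) * conj(chi_6(C))):
  1*(1)*conj(2) + 1*(-1)*conj(2) + 2*(-1)*conj(-1/2 + sqrt(5)/2) + 2*(1)*conj(-sqrt(5)/2 - 1/2) + 2*(-1)*conj(-sqrt(5)/2 - 1/2) + 2*(1)*conj(-1/2 + sqrt(5)/2) + 5*(1)*conj(0) + 5*(-1)*conj(0)
  = (2) + (-2) + (1 - sqrt(5)) + (-sqrt(5) - 1) + (1 + sqrt(5)) + (-1 + sqrt(5)) + (0) + (0)
  = 0.
Dividing by |G| = 20 gives 0/20 = 0, matching the row-orthogonality relation <chi_3, chi_6> = [chi_3 = chi_6].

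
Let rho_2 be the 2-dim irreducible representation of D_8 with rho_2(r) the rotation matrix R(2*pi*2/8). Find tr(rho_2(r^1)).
chi_{rho_2}(r^1) = 2*cos(2*pi*2*1/8) = 0

Argument: rho_2(r^1) is rotation by angle 2*pi*2*1/8, whose trace is 2*cos(2*pi*2*1/8) = 0.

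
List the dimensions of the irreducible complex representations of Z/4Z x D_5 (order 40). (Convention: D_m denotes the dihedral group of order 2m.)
Dimensions: 1, 1, 1, 1, 1, 1, 1, 1, 2, 2, 2, 2, 2, 2, 2, 2

Solution. There are 16 irreducibles (= number of conjugacy classes). Their dimensions d_i satisfy sum d_i^2 = |G| = 40: 1 + 1 + 1 + 1 + 1 + 1 + 1 + 1 + 4 + 4 + 4 + 4 + 4 + 4 + 4 + 4 = 40. (For the product with Z/4Z: each of the 4 1-dim characters of Z/4Z tensors with each irrep of D_5, giving 4 copies of each D_5-dimension.)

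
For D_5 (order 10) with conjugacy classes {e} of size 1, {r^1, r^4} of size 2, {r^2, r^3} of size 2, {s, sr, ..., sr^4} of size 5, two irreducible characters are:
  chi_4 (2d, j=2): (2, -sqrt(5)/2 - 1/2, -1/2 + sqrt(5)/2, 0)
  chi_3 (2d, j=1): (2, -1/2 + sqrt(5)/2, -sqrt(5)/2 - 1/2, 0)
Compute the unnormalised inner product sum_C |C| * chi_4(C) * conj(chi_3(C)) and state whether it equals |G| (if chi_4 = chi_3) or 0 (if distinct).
Sum = 0; so <chi_4, chi_3> = 0 (distinct irreducibles are orthogonal).

Working: Compute term by term over conjugacy classes (|C| * chi_4(C) * conj(chi_3(C))):
  1*(2)*conj(2) + 2*(-sqrt(5)/2 - 1/2)*conj(-1/2 + sqrt(5)/2) + 2*(-1/2 + sqrt(5)/2)*conj(-sqrt(5)/2 - 1/2) + 5*(0)*conj(0)
  = (4) + (-2) + (-2) + (0)
  = 0.
Dividing by |G| = 10 gives 0/10 = 0, matching the row-orthogonality relation <chi_4, chi_3> = [chi_4 = chi_3].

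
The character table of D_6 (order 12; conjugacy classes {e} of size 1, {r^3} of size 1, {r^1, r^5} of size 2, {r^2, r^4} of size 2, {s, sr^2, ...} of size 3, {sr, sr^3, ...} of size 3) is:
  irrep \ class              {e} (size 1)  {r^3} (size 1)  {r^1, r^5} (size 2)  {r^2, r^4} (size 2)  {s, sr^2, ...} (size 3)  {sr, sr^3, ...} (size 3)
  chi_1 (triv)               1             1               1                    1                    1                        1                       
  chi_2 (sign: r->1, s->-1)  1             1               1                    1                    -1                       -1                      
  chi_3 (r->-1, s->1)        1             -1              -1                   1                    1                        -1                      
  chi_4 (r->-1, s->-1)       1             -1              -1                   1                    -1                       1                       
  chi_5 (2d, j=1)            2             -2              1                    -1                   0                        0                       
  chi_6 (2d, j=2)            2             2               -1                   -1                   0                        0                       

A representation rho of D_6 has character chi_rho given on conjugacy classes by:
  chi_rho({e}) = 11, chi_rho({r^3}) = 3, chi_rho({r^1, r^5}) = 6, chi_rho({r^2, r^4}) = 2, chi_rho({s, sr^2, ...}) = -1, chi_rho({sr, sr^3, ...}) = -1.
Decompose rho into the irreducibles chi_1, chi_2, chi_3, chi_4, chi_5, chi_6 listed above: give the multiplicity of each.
Multiplicities: chi_1: 2, chi_2: 3, chi_3: 0, chi_4: 0, chi_5: 2, chi_6: 1.

Working: Use <chi_rho, chi> = (1/|G|) sum_C |C| * chi_rho(C) * conj(chi(C)) with |G| = 12 for each irreducible chi in the table:
  <chi_rho, chi_1> = (1/12)[1*(11)*conj(1) + 1*(3)*conj(1) + 2*(6)*conj(1) + 2*(2)*conj(1) + 3*(-1)*conj(1) + 3*(-1)*conj(1)]
      = (1/12)[(11) + (3) + (12) + (4) + (-3) + (-3)] = 24/12 = 2
  <chi_rho, chi_2> = (1/12)[1*(11)*conj(1) + 1*(3)*conj(1) + 2*(6)*conj(1) + 2*(2)*conj(1) + 3*(-1)*conj(-1) + 3*(-1)*conj(-1)]
      = (1/12)[(11) + (3) + (12) + (4) + (3) + (3)] = 36/12 = 3
  <chi_rho, chi_3> = (1/12)[1*(11)*conj(1) + 1*(3)*conj(-1) + 2*(6)*conj(-1) + 2*(2)*conj(1) + 3*(-1)*conj(1) + 3*(-1)*conj(-1)]
      = (1/12)[(11) + (-3) + (-12) + (4) + (-3) + (3)] = 0/12 = 0
  <chi_rho, chi_4> = (1/12)[1*(11)*conj(1) + 1*(3)*conj(-1) + 2*(6)*conj(-1) + 2*(2)*conj(1) + 3*(-1)*conj(-1) + 3*(-1)*conj(1)]
      = (1/12)[(11) + (-3) + (-12) + (4) + (3) + (-3)] = 0/12 = 0
  <chi_rho, chi_5> = (1/12)[1*(11)*conj(2) + 1*(3)*conj(-2) + 2*(6)*conj(1) + 2*(2)*conj(-1) + 3*(-1)*conj(0) + 3*(-1)*conj(0)]
      = (1/12)[(22) + (-6) + (12) + (-4) + (0) + (0)] = 24/12 = 2
  <chi_rho, chi_6> = (1/12)[1*(11)*conj(2) + 1*(3)*conj(2) + 2*(6)*conj(-1) + 2*(2)*conj(-1) + 3*(-1)*conj(0) + 3*(-1)*conj(0)]
      = (1/12)[(22) + (6) + (-12) + (-4) + (0) + (0)] = 12/12 = 1
Dimension check: dim(rho) = sum (mult * dim) = 2*1 + 3*1 + 0*1 + 0*1 + 2*2 + 1*2 = 11 = chi_rho(e) = 11.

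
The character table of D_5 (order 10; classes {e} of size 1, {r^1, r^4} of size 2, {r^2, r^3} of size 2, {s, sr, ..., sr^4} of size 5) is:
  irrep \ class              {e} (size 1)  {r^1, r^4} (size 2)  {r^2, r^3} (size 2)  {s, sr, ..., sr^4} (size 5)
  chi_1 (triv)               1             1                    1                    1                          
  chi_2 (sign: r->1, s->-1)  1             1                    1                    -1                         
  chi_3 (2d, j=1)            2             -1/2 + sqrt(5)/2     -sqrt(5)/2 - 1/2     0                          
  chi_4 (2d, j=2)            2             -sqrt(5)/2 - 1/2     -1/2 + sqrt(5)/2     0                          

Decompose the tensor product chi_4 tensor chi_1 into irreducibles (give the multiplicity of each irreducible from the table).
chi_4 tensor chi_1 = chi_4 (all other irreducibles have multiplicity 0).

Argument: The character of a tensor product is the pointwise product (chi_4 * chi_1)(C) = chi_4(C) * chi_1(C):
  {e}: (2)*(1), {r^1, r^4}: (-sqrt(5)/2 - 1/2)*(1), {r^2, r^3}: (-1/2 + sqrt(5)/2)*(1), {s, sr, ..., sr^4}: (0)*(1)
so (chi_4 * chi_1) takes values
  {e} -> 2, {r^1, r^4} -> -sqrt(5)/2 - 1/2, {r^2, r^3} -> -1/2 + sqrt(5)/2, {s, sr, ..., sr^4} -> 0.
Now take the inner product of this character with each irreducible chi from the table, <chi_4*chi_1, chi> = (1/10) sum_C |C| (chi_4*chi_1)(C) conj(chi(C)):
  <chi_4*chi_1, chi_1> = (1/10)[1*(2)*conj(1) + 2*(-sqrt(5)/2 - 1/2)*conj(1) + 2*(-1/2 + sqrt(5)/2)*conj(1) + 5*(0)*conj(1)]
      = (1/10)[(2) + (-sqrt(5) - 1) + (-1 + sqrt(5)) + (0)] = 0/10 = 0
  <chi_4*chi_1, chi_2> = (1/10)[1*(2)*conj(1) + 2*(-sqrt(5)/2 - 1/2)*conj(1) + 2*(-1/2 + sqrt(5)/2)*conj(1) + 5*(0)*conj(-1)]
      = (1/10)[(2) + (-sqrt(5) - 1) + (-1 + sqrt(5)) + (0)] = 0/10 = 0
  <chi_4*chi_1, chi_3> = (1/10)[1*(2)*conj(2) + 2*(-sqrt(5)/2 - 1/2)*conj(-1/2 + sqrt(5)/2) + 2*(-1/2 + sqrt(5)/2)*conj(-sqrt(5)/2 - 1/2) + 5*(0)*conj(0)]
      = (1/10)[(4) + (-2) + (-2) + (0)] = 0/10 = 0
  <chi_4*chi_1, chi_4> = (1/10)[1*(2)*conj(2) + 2*(-sqrt(5)/2 - 1/2)*conj(-sqrt(5)/2 - 1/2) + 2*(-1/2 + sqrt(5)/2)*conj(-1/2 + sqrt(5)/2) + 5*(0)*conj(0)]
      = (1/10)[(4) + (sqrt(5) + 3) + (3 - sqrt(5)) + (0)] = 10/10 = 1
Hence the multiplicities are chi_4: 1. Dimension check: dim(chi_4)*dim(chi_1) = 2*1 = 2 and sum (mult * dim) = 1*2 = 2.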